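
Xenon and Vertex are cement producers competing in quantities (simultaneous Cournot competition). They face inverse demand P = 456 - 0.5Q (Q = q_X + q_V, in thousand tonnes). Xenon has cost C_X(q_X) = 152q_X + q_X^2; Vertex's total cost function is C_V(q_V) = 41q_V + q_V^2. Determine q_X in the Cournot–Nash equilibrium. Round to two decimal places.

Xenon's profit: π_X = (456 - 0.5Q)q_X - (152q_X + q_X²). Setting ∂π_X/∂q_X = 0: 304 - 3q_X - (1/2)(q_V) = 0.
Vertex's profit: π_V = (456 - 0.5Q)q_V - (41q_V + q_V²). Setting ∂π_V/∂q_V = 0: 415 - 3q_V - (1/2)(q_X) = 0.
Best responses: q_X = (304 - (1/2)q_V)/3, q_V = (415 - (1/2)q_X)/3.
Solving the pair: q_X = 80.5143, q_V = 124.9143.

80.51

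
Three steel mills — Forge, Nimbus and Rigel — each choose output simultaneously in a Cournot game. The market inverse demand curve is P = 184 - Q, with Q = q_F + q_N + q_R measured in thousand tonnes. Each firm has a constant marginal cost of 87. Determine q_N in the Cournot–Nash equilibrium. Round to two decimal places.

Each firm earns π_i = (184 - Q)q_i - 87q_i.
First-order condition (treating rivals' output as given): 97 - 2q_i - Σ_{j≠i} q_j = 0.
With identical firms every q_j equals q_i, so Σ_{j≠i} q_j = 2q_i and 97 = 4q_i, giving q_i = 97/4.

24.25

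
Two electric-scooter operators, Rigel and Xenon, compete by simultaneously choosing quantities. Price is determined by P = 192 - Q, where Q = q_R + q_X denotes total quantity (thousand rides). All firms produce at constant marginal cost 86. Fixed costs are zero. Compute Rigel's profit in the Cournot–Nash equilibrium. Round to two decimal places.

A representative firm's profit is π_i = q_i(192 - Q) - 86q_i.
Setting ∂π_i/∂q_i = 0 with rivals' quantities fixed: 106 - 2q_i - q_j = 0.
By symmetry each firm produces the same amount; substituting q_j = q_i yields q_i = 106/3.
Price P = 192 - 212/3 = 364/3.
Rigel's profit: (364/3 - 86)·(106/3) = 1248.4444.

1248.44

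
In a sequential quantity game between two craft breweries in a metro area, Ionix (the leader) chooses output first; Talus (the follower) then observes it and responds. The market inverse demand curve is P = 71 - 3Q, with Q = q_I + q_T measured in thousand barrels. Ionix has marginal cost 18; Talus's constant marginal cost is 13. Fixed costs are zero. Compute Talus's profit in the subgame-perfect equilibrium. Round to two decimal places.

Solve by backward induction. Given q_I, the follower Talus maximises π_T = (71 - 3q_I - 3q_T)q_T - 13q_T.
Setting the follower's marginal profit to zero, 58 - 3q_I - 6q_T = 0, i.e. q_T = (58 - 3q_I)/6.
Ionix substitutes q_T(q_I) into its own profit: π_I = q_I(71 - 3q_I - (58 - 3q_I)/2) - 18q_I = (42 - (3/2)q_I)q_I - 18q_I.
Maximising: ∂π_I/∂q_I = 24 - 3q_I = 0, giving q_I = 8.
Then q_T = (58 - 3·8)/6 = 17/3.
Price P = 71 - 3·(41/3) = 30.
Talus's profit: (30 - 13)·(17/3) = 289/3.

96.33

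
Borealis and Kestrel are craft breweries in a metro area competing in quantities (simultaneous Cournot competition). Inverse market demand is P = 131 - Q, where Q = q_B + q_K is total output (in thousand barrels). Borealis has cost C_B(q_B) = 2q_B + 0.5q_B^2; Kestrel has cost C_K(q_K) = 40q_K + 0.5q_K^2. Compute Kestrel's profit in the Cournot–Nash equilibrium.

486

Borealis's profit: π_B = (131 - Q)q_B - (2q_B + (1/2)q_B²). Setting ∂π_B/∂q_B = 0: 129 - 3q_B - (q_K) = 0.
Kestrel's first-order condition: 91 - 3q_K - (q_B) = 0.
So q_B = (129 - q_K)/3 and q_K = (91 - q_B)/3.
Substituting one into the other gives q_B = 37 and q_K = 18.
Price P = 131 - 55 = 76.
Kestrel's profit: 76·18 - 40·18 - (1/2)·18² = 486.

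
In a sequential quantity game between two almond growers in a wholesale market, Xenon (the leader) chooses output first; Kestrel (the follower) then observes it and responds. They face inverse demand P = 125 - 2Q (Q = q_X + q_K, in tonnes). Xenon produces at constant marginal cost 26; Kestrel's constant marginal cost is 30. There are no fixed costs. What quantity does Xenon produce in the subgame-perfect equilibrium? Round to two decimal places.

The follower Kestrel best-responds to any q_X: π_K = (125 - 2Q)q_K - 30q_K.
Setting the follower's marginal profit to zero, 95 - 2q_X - 4q_K = 0, i.e. q_K = (95 - 2q_X)/4.
The leader anticipates this reaction. Substituting into P = 125 - 2Q gives P = 155/2 - q_X, so π_X = (155/2 - q_X)q_X - 26q_X.
Maximising: ∂π_X/∂q_X = 103/2 - 2q_X = 0, giving q_X = 103/4.
Then q_K = (95 - 2·(103/4))/4 = 87/8.

25.75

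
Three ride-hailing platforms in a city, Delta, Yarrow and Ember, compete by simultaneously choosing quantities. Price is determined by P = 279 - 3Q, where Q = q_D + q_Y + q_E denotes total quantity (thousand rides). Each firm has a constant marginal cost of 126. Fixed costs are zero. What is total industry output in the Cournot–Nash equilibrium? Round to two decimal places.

38.25

A representative firm's profit is π_i = q_i(279 - 3Q) - 126q_i.
Setting ∂π_i/∂q_i = 0 with rivals' quantities fixed: 153 - 6q_i - 3·Σ_{j≠i} q_j = 0.
With identical firms every q_j equals q_i, so Σ_{j≠i} q_j = 2q_i and 153 = 12q_i, giving q_i = 51/4.
Total output Q = 51/4 + 51/4 + 51/4 = 153/4.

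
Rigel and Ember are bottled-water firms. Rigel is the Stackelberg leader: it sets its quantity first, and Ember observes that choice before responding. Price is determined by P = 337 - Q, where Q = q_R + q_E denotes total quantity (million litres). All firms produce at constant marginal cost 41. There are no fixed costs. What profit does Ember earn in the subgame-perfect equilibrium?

Solve by backward induction. Given q_R, the follower Ember maximises π_E = (337 - q_R - q_E)q_E - 41q_E.
∂π_E/∂q_E = 296 - q_R - 2q_E = 0 gives the reaction function q_E = (296 - q_R)/2.
Rigel substitutes q_E(q_R) into its own profit: π_R = q_R(337 - q_R - (296 - q_R)/2) - 41q_R = (189 - (1/2)q_R)q_R - 41q_R.
Maximising: ∂π_R/∂q_R = 148 - q_R = 0, giving q_R = 148.
Then q_E = (296 - 148)/2 = 74.
Price P = 337 - 222 = 115.
Ember's profit: (115 - 41)·74 = 5476.

5476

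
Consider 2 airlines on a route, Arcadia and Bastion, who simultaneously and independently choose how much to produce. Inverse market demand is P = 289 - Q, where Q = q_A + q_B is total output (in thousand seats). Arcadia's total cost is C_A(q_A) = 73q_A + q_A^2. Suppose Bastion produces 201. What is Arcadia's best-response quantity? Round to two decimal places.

3.75

With the rival's output fixed at 201, Arcadia's profit is π_A = (289 - 201 - q_A)q_A - (73q_A + q_A²) = (88 - q_A)q_A - (73q_A + q_A²).
∂π_A/∂q_A = 15 - 4q_A = 0, so q_A = 15/4.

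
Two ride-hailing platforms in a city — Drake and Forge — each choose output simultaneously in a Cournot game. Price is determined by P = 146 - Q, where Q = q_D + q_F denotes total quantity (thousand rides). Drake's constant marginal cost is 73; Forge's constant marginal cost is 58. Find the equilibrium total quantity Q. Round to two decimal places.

Drake's profit: π_D = (146 - Q)q_D - (73q_D). Setting ∂π_D/∂q_D = 0: 73 - 2q_D - (q_F) = 0.
Forge's first-order condition: 88 - 2q_F - (q_D) = 0.
Rearranging gives the reaction functions q_D = (73 - q_F)/2 and q_F = (88 - q_D)/2.
Substituting one into the other gives q_D = 58/3 and q_F = 103/3.
Total output Q = 58/3 + 103/3 = 161/3.

53.67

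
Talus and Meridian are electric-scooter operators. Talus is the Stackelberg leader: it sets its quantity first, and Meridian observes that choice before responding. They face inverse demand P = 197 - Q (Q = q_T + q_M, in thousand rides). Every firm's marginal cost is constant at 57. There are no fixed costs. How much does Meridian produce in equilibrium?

35

Solve by backward induction. Given q_T, the follower Meridian maximises π_M = (197 - q_T - q_M)q_M - 57q_M.
Setting the follower's marginal profit to zero, 140 - q_T - 2q_M = 0, i.e. q_M = (140 - q_T)/2.
Talus substitutes q_M(q_T) into its own profit: π_T = q_T(197 - q_T - (140 - q_T)/2) - 57q_T = (127 - (1/2)q_T)q_T - 57q_T.
Leader FOC: 70 - q_T = 0, so q_T = 70.
Then q_M = (140 - 70)/2 = 35.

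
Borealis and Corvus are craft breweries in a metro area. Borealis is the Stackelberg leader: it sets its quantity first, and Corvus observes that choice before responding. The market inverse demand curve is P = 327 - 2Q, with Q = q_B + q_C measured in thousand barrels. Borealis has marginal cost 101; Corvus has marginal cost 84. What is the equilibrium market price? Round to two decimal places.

Solve by backward induction. Given q_B, the follower Corvus maximises π_C = (327 - 2q_B - 2q_C)q_C - 84q_C.
∂π_C/∂q_C = 243 - 2q_B - 4q_C = 0 gives the reaction function q_C = (243 - 2q_B)/4.
The leader anticipates this reaction. Substituting into P = 327 - 2Q gives P = 411/2 - q_B, so π_B = (411/2 - q_B)q_B - 101q_B.
The leader's first-order condition 209/2 - 2q_B = 0 yields q_B = 209/4.
Then q_C = (243 - 2·(209/4))/4 = 277/8.
Total output Q = 695/8, so price P = 327 - 2·(695/8) = 613/4.

153.25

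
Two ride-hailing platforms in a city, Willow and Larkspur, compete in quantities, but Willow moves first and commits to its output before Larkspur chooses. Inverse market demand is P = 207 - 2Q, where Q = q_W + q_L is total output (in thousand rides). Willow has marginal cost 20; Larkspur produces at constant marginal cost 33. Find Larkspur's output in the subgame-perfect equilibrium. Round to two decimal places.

The follower Larkspur best-responds to any q_W: π_L = (207 - 2Q)q_L - 33q_L.
Setting the follower's marginal profit to zero, 174 - 2q_W - 4q_L = 0, i.e. q_L = (174 - 2q_W)/4.
Willow substitutes q_L(q_W) into its own profit: π_W = q_W(207 - 2q_W - (174 - 2q_W)/2) - 20q_W = (120 - q_W)q_W - 20q_W.
The leader's first-order condition 100 - 2q_W = 0 yields q_W = 50.
Then q_L = (174 - 2·50)/4 = 37/2.

18.50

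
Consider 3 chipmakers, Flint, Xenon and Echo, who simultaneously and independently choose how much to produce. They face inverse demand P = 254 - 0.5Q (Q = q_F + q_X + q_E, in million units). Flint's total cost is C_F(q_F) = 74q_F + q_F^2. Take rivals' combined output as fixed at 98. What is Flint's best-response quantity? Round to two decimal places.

43.67

With rivals' combined output fixed at 98, Flint's profit is π_F = (254 - (1/2)·98 - (1/2)q_F)q_F - (74q_F + q_F²) = (205 - (1/2)q_F)q_F - (74q_F + q_F²).
∂π_F/∂q_F = 131 - 3q_F = 0, so q_F = 131/3.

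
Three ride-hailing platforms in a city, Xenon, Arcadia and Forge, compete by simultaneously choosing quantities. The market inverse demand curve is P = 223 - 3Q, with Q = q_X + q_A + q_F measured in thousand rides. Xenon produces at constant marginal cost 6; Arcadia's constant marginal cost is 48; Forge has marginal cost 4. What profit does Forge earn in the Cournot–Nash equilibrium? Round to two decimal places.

Xenon's profit: π_X = (223 - 3Q)q_X - (6q_X). Setting ∂π_X/∂q_X = 0: 217 - 6q_X - 3(q_A + q_F) = 0.
Arcadia's first-order condition: 175 - 6q_A - 3(q_X + q_F) = 0.
Forge's profit: π_F = (223 - 3Q)q_F - (4q_F). Setting ∂π_F/∂q_F = 0: 219 - 6q_F - 3(q_X + q_A) = 0.
Adding the 3 conditions: 611 − 6Q − 6Q = 0, i.e. Q = 611/12.
Back-substituting: q_X = (217 − 611/4)/3 = 257/12, q_A = (175 − 611/4)/3 = 89/12, q_F = (219 − 611/4)/3 = 265/12.
Price P = 223 - 3·(611/12) = 281/4.
Forge's profit: (281/4 - 4)·(265/12) = 1463.0208.

1463.02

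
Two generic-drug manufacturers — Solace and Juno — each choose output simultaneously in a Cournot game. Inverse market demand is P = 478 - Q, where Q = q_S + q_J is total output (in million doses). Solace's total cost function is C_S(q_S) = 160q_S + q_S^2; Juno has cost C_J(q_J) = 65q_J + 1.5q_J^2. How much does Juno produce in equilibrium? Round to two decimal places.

70.21

Solace's profit: π_S = (478 - Q)q_S - (160q_S + q_S²). Setting ∂π_S/∂q_S = 0: 318 - 4q_S - (q_J) = 0.
Juno's first-order condition: 413 - 5q_J - (q_S) = 0.
Rearranging gives the reaction functions q_S = (318 - q_J)/4 and q_J = (413 - q_S)/5.
Substituting one into the other gives q_S = 1177/19 and q_J = 1334/19.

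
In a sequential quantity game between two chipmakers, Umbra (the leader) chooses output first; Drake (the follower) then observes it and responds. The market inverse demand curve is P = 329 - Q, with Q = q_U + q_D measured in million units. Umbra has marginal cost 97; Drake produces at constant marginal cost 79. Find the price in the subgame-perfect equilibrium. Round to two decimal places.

The follower Drake best-responds to any q_U: π_D = (329 - Q)q_D - 79q_D.
Setting the follower's marginal profit to zero, 250 - q_U - 2q_D = 0, i.e. q_D = (250 - q_U)/2.
The leader anticipates this reaction. Substituting into P = 329 - Q gives P = 204 - (1/2)q_U, so π_U = (204 - (1/2)q_U)q_U - 97q_U.
The leader's first-order condition 107 - q_U = 0 yields q_U = 107.
Then q_D = (250 - 107)/2 = 143/2.
Total output Q = 357/2, so price P = 329 - 357/2 = 301/2.

150.50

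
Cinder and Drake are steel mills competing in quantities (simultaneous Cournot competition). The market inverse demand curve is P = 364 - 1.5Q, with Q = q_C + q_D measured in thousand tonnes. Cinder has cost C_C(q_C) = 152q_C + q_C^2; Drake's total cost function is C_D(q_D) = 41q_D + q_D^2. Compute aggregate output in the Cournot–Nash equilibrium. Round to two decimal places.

Cinder's profit: π_C = (364 - 1.5Q)q_C - (152q_C + q_C²). Setting ∂π_C/∂q_C = 0: 212 - 5q_C - (3/2)(q_D) = 0.
Drake's profit: π_D = (364 - 1.5Q)q_D - (41q_D + q_D²). Setting ∂π_D/∂q_D = 0: 323 - 5q_D - (3/2)(q_C) = 0.
Best responses: q_C = (212 - (3/2)q_D)/5, q_D = (323 - (3/2)q_C)/5.
Substituting one into the other gives q_C = 25.2967 and q_D = 57.0110.
Total output Q = 25.2967 + 57.0110 = 1070/13.

82.31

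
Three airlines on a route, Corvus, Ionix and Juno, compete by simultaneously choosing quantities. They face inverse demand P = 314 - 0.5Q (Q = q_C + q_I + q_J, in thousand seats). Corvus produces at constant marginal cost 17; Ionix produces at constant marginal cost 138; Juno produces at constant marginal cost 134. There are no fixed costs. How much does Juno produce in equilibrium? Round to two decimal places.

Corvus's profit: π_C = (314 - 0.5Q)q_C - (17q_C). Setting ∂π_C/∂q_C = 0: 297 - q_C - (1/2)(q_I + q_J) = 0.
Ionix's first-order condition: 176 - q_I - (1/2)(q_C + q_J) = 0.
Juno's first-order condition: 180 - q_J - (1/2)(q_C + q_I) = 0.
Summing all 3 equations gives 653 − 2Q = 0, hence Q = 653/2.
Back-substituting: q_C = (297 − 653/4)/(1/2) = 535/2, q_I = (176 − 653/4)/(1/2) = 51/2, q_J = (180 − 653/4)/(1/2) = 67/2.

33.50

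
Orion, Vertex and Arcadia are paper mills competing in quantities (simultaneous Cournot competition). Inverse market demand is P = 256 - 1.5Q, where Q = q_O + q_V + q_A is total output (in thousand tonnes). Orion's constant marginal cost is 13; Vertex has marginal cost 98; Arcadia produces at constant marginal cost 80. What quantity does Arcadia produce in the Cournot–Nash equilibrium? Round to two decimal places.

21.17

Orion's profit: π_O = (256 - 1.5Q)q_O - (13q_O). Setting ∂π_O/∂q_O = 0: 243 - 3q_O - (3/2)(q_V + q_A) = 0.
Vertex's profit: π_V = (256 - 1.5Q)q_V - (98q_V). Setting ∂π_V/∂q_V = 0: 158 - 3q_V - (3/2)(q_O + q_A) = 0.
Arcadia's first-order condition: 176 - 3q_A - (3/2)(q_O + q_V) = 0.
Adding the 3 first-order conditions: 577 − 6Q = 0, so Q = 577/6.
Back-substituting: q_O = (243 − 577/4)/(3/2) = 395/6, q_V = (158 − 577/4)/(3/2) = 55/6, q_A = (176 − 577/4)/(3/2) = 127/6.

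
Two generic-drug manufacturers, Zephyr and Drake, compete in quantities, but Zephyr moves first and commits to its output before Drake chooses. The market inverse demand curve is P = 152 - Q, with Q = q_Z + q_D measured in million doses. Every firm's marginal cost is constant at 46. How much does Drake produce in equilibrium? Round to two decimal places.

26.50

Solve by backward induction. Given q_Z, the follower Drake maximises π_D = (152 - q_Z - q_D)q_D - 46q_D.
Setting the follower's marginal profit to zero, 106 - q_Z - 2q_D = 0, i.e. q_D = (106 - q_Z)/2.
Zephyr substitutes q_D(q_Z) into its own profit: π_Z = q_Z(152 - q_Z - (106 - q_Z)/2) - 46q_Z = (99 - (1/2)q_Z)q_Z - 46q_Z.
The leader's first-order condition 53 - q_Z = 0 yields q_Z = 53.
Then q_D = (106 - 53)/2 = 53/2.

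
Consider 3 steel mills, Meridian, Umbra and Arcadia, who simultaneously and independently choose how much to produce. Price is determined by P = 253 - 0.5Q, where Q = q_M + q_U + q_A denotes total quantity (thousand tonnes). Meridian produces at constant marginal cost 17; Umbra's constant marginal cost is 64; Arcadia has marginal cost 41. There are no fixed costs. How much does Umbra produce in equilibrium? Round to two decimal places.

Meridian's profit: π_M = (253 - 0.5Q)q_M - (17q_M). Setting ∂π_M/∂q_M = 0: 236 - q_M - (1/2)(q_U + q_A) = 0.
Umbra's first-order condition: 189 - q_U - (1/2)(q_M + q_A) = 0.
Arcadia's profit: π_A = (253 - 0.5Q)q_A - (41q_A). Setting ∂π_A/∂q_A = 0: 212 - q_A - (1/2)(q_M + q_U) = 0.
Summing all 3 equations gives 637 − 2Q = 0, hence Q = 637/2.
Back-substituting: q_M = (236 − 637/4)/(1/2) = 307/2, q_U = (189 − 637/4)/(1/2) = 119/2, q_A = (212 − 637/4)/(1/2) = 211/2.

59.50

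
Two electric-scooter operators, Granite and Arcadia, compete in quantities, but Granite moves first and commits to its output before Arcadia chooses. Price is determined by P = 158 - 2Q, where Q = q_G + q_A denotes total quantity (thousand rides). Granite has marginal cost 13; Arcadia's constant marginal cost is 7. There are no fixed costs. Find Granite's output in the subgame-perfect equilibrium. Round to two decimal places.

The follower Arcadia best-responds to any q_G: π_A = (158 - 2Q)q_A - 7q_A.
Setting the follower's marginal profit to zero, 151 - 2q_G - 4q_A = 0, i.e. q_A = (151 - 2q_G)/4.
Granite substitutes q_A(q_G) into its own profit: π_G = q_G(158 - 2q_G - (151 - 2q_G)/2) - 13q_G = (165/2 - q_G)q_G - 13q_G.
Maximising: ∂π_G/∂q_G = 139/2 - 2q_G = 0, giving q_G = 139/4.
Then q_A = (151 - 2·(139/4))/4 = 163/8.

34.75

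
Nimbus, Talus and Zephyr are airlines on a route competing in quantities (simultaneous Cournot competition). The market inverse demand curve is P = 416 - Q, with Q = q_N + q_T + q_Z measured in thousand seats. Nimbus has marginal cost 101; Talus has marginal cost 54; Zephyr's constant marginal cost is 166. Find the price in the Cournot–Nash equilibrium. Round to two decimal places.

184.25

Nimbus's profit: π_N = (416 - Q)q_N - (101q_N). Setting ∂π_N/∂q_N = 0: 315 - 2q_N - (q_T + q_Z) = 0.
Talus's first-order condition: 362 - 2q_T - (q_N + q_Z) = 0.
Zephyr's first-order condition: 250 - 2q_Z - (q_N + q_T) = 0.
Summing all 3 equations gives 927 − 4Q = 0, hence Q = 927/4.
Back-substituting: q_N = (315 − 927/4) = 333/4, q_T = (362 − 927/4) = 521/4, q_Z = (250 − 927/4) = 73/4.
Total output Q = 927/4, so price P = 416 - 927/4 = 737/4.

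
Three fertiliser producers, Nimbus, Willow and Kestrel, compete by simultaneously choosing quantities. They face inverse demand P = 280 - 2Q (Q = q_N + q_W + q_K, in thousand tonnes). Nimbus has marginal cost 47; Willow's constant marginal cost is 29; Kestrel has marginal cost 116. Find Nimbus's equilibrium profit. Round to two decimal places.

2520.50

Nimbus's profit: π_N = (280 - 2Q)q_N - (47q_N). Setting ∂π_N/∂q_N = 0: 233 - 4q_N - 2(q_W + q_K) = 0.
Willow's profit: π_W = (280 - 2Q)q_W - (29q_W). Setting ∂π_W/∂q_W = 0: 251 - 4q_W - 2(q_N + q_K) = 0.
Kestrel's profit: π_K = (280 - 2Q)q_K - (116q_K). Setting ∂π_K/∂q_K = 0: 164 - 4q_K - 2(q_N + q_W) = 0.
Summing all 3 equations gives 648 − 8Q = 0, hence Q = 81.
Back-substituting: q_N = (233 − 162)/2 = 71/2, q_W = (251 − 162)/2 = 89/2, q_K = (164 − 162)/2 = 1.
Price P = 280 - 2·81 = 118.
Nimbus's profit: (118 - 47)·(71/2) = 2520.5000.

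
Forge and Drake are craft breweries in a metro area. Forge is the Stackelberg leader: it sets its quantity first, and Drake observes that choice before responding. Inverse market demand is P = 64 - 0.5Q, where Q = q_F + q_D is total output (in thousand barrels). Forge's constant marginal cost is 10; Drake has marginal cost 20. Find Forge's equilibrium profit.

The follower Drake best-responds to any q_F: π_D = (64 - 0.5Q)q_D - 20q_D.
∂π_D/∂q_D = 44 - (1/2)q_F - q_D = 0 gives the reaction function q_D = (44 - (1/2)q_F).
The leader anticipates this reaction. Substituting into P = 64 - 0.5Q gives P = 42 - (1/4)q_F, so π_F = (42 - (1/4)q_F)q_F - 10q_F.
Leader FOC: 32 - (1/2)q_F = 0, so q_F = 64.
Then q_D = (44 - (1/2)·64) = 12.
Price P = 64 - (1/2)·76 = 26.
Forge's profit: (26 - 10)·64 = 1024.

1024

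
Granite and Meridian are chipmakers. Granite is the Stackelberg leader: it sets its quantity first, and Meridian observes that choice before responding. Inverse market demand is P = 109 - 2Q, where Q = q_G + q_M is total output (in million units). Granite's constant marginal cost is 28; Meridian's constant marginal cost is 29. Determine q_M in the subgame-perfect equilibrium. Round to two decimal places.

Solve by backward induction. Given q_G, the follower Meridian maximises π_M = (109 - 2q_G - 2q_M)q_M - 29q_M.
∂π_M/∂q_M = 80 - 2q_G - 4q_M = 0 gives the reaction function q_M = (80 - 2q_G)/4.
Granite substitutes q_M(q_G) into its own profit: π_G = q_G(109 - 2q_G - (80 - 2q_G)/2) - 28q_G = (69 - q_G)q_G - 28q_G.
The leader's first-order condition 41 - 2q_G = 0 yields q_G = 41/2.
Then q_M = (80 - 2·(41/2))/4 = 39/4.

9.75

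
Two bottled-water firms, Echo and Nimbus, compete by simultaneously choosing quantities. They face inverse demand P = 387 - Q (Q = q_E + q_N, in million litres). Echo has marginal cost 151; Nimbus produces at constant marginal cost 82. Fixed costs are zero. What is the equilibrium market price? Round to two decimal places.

Echo's profit: π_E = (387 - Q)q_E - (151q_E). Setting ∂π_E/∂q_E = 0: 236 - 2q_E - (q_N) = 0.
Nimbus's profit: π_N = (387 - Q)q_N - (82q_N). Setting ∂π_N/∂q_N = 0: 305 - 2q_N - (q_E) = 0.
Rearranging gives the reaction functions q_E = (236 - q_N)/2 and q_N = (305 - q_E)/2.
Solving the pair: q_E = 167/3, q_N = 374/3.
Total output Q = 541/3, so price P = 387 - 541/3 = 620/3.

206.67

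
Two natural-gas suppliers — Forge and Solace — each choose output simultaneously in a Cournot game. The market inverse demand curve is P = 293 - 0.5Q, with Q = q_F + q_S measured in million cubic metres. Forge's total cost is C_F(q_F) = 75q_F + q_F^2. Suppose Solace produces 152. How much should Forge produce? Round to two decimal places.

47.33

With the rival's output fixed at 152, Forge's profit is π_F = (293 - (1/2)·152 - (1/2)q_F)q_F - (75q_F + q_F²) = (217 - (1/2)q_F)q_F - (75q_F + q_F²).
∂π_F/∂q_F = 142 - 3q_F = 0, so q_F = 142/3.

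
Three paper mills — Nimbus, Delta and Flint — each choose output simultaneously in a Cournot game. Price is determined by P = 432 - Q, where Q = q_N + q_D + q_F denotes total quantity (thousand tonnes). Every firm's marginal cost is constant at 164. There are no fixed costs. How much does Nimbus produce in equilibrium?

67

A representative firm's profit is π_i = q_i(432 - Q) - 164q_i.
Setting ∂π_i/∂q_i = 0 with rivals' quantities fixed: 268 - 2q_i - Σ_{j≠i} q_j = 0.
With identical firms every q_j equals q_i, so Σ_{j≠i} q_j = 2q_i and 268 = 4q_i, giving q_i = 67.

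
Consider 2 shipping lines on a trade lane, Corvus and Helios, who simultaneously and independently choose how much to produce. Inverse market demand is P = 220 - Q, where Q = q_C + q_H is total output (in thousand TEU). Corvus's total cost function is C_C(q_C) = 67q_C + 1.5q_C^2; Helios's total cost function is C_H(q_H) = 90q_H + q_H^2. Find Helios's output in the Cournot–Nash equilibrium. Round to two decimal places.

Corvus's profit: π_C = (220 - Q)q_C - (67q_C + (3/2)q_C²). Setting ∂π_C/∂q_C = 0: 153 - 5q_C - (q_H) = 0.
Helios's first-order condition: 130 - 4q_H - (q_C) = 0.
Rearranging gives the reaction functions q_C = (153 - q_H)/5 and q_H = (130 - q_C)/4.
Substituting one into the other gives q_C = 482/19 and q_H = 497/19.

26.16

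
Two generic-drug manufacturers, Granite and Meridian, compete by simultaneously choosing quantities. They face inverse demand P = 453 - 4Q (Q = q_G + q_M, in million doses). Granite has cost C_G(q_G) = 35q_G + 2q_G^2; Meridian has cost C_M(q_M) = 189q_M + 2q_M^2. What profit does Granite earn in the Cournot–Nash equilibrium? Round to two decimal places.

Granite's profit: π_G = (453 - 4Q)q_G - (35q_G + 2q_G²). Setting ∂π_G/∂q_G = 0: 418 - 12q_G - 4(q_M) = 0.
Meridian's profit: π_M = (453 - 4Q)q_M - (189q_M + 2q_M²). Setting ∂π_M/∂q_M = 0: 264 - 12q_M - 4(q_G) = 0.
Best responses: q_G = (418 - 4q_M)/12, q_M = (264 - 4q_G)/12.
Solving the pair: q_G = 495/16, q_M = 187/16.
Price P = 453 - 4·(341/8) = 565/2.
Granite's profit: (565/2)·(495/16) - 35·(495/16) - 2(495/16)² = 5742.7734.

5742.77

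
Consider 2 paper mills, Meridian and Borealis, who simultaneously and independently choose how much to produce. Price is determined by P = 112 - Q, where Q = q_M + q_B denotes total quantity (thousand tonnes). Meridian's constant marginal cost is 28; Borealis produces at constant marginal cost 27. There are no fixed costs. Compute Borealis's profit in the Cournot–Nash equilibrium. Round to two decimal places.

Meridian's profit: π_M = (112 - Q)q_M - (28q_M). Setting ∂π_M/∂q_M = 0: 84 - 2q_M - (q_B) = 0.
Borealis's first-order condition: 85 - 2q_B - (q_M) = 0.
Best responses: q_M = (84 - q_B)/2, q_B = (85 - q_M)/2.
Substituting one into the other gives q_M = 83/3 and q_B = 86/3.
Price P = 112 - 169/3 = 167/3.
Borealis's profit: (167/3 - 27)·(86/3) = 821.7778.

821.78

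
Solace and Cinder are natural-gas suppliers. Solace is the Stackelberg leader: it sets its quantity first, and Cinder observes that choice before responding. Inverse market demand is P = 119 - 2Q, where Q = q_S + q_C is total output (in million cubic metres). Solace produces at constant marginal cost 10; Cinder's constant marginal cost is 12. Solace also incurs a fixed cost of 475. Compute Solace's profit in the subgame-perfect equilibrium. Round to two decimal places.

295.06

The follower Cinder best-responds to any q_S: π_C = (119 - 2Q)q_C - 12q_C.
Follower FOC: 107 - 2q_S - 4q_C = 0, so q_C(q_S) = (107 - 2q_S)/4.
Solace substitutes q_C(q_S) into its own profit: π_S = q_S(119 - 2q_S - (107 - 2q_S)/2) - 10q_S = (131/2 - q_S)q_S - 10q_S.
The leader's first-order condition 111/2 - 2q_S = 0 yields q_S = 111/4.
Then q_C = (107 - 2·(111/4))/4 = 103/8.
Price P = 119 - 2·(325/8) = 151/4.
Solace's profit: (151/4 - 10)·(111/4) - 475 = 295.0625.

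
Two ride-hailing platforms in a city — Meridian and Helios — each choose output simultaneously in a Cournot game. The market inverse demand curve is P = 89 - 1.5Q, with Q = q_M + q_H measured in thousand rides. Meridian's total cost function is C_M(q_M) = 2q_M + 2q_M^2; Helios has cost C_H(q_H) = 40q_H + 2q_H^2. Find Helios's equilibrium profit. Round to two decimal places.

72.31

Meridian's profit: π_M = (89 - 1.5Q)q_M - (2q_M + 2q_M²). Setting ∂π_M/∂q_M = 0: 87 - 7q_M - (3/2)(q_H) = 0.
Helios's first-order condition: 49 - 7q_H - (3/2)(q_M) = 0.
Best responses: q_M = (87 - (3/2)q_H)/7, q_H = (49 - (3/2)q_M)/7.
Solving the pair: q_M = 126/11, q_H = 50/11.
Price P = 89 - (3/2)·16 = 65.
Helios's profit: 65·(50/11) - 40·(50/11) - 2(50/11)² = 72.3140.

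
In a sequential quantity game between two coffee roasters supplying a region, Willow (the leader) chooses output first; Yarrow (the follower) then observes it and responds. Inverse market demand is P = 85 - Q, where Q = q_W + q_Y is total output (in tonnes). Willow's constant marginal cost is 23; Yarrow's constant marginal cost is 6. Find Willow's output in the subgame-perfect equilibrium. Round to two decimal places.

22.50

Solve by backward induction. Given q_W, the follower Yarrow maximises π_Y = (85 - q_W - q_Y)q_Y - 6q_Y.
∂π_Y/∂q_Y = 79 - q_W - 2q_Y = 0 gives the reaction function q_Y = (79 - q_W)/2.
Willow substitutes q_Y(q_W) into its own profit: π_W = q_W(85 - q_W - (79 - q_W)/2) - 23q_W = (91/2 - (1/2)q_W)q_W - 23q_W.
The leader's first-order condition 45/2 - q_W = 0 yields q_W = 45/2.
Then q_Y = (79 - 45/2)/2 = 113/4.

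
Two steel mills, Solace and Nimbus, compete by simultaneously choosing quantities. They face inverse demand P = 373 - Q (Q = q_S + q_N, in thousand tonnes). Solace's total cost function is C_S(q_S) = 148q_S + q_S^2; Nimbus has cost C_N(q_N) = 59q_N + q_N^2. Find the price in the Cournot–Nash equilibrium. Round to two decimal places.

Solace's profit: π_S = (373 - Q)q_S - (148q_S + q_S²). Setting ∂π_S/∂q_S = 0: 225 - 4q_S - (q_N) = 0.
Nimbus's profit: π_N = (373 - Q)q_N - (59q_N + q_N²). Setting ∂π_N/∂q_N = 0: 314 - 4q_N - (q_S) = 0.
Rearranging gives the reaction functions q_S = (225 - q_N)/4 and q_N = (314 - q_S)/4.
Solving the pair: q_S = 586/15, q_N = 1031/15.
Total output Q = 539/5, so price P = 373 - 539/5 = 1326/5.

265.20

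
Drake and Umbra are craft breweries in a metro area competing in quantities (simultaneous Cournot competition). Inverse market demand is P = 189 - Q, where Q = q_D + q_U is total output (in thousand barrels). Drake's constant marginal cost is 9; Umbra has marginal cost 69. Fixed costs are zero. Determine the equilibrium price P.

89

Drake's profit: π_D = (189 - Q)q_D - (9q_D). Setting ∂π_D/∂q_D = 0: 180 - 2q_D - (q_U) = 0.
Umbra's profit: π_U = (189 - Q)q_U - (69q_U). Setting ∂π_U/∂q_U = 0: 120 - 2q_U - (q_D) = 0.
So q_D = (180 - q_U)/2 and q_U = (120 - q_D)/2.
Substituting one into the other gives q_D = 80 and q_U = 20.
Total output Q = 100, so price P = 189 - 100 = 89.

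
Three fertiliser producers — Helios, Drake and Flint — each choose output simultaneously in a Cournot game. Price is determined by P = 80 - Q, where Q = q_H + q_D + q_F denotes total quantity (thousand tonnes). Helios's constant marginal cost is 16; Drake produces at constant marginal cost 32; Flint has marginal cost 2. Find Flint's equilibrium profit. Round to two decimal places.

Helios's profit: π_H = (80 - Q)q_H - (16q_H). Setting ∂π_H/∂q_H = 0: 64 - 2q_H - (q_D + q_F) = 0.
Drake's first-order condition: 48 - 2q_D - (q_H + q_F) = 0.
Flint's profit: π_F = (80 - Q)q_F - (2q_F). Setting ∂π_F/∂q_F = 0: 78 - 2q_F - (q_H + q_D) = 0.
Adding the 3 first-order conditions: 190 − 4Q = 0, so Q = 95/2.
Back-substituting: q_H = (64 − 95/2) = 33/2, q_D = (48 − 95/2) = 1/2, q_F = (78 − 95/2) = 61/2.
Price P = 80 - 95/2 = 65/2.
Flint's profit: (65/2 - 2)·(61/2) = 930.2500.

930.25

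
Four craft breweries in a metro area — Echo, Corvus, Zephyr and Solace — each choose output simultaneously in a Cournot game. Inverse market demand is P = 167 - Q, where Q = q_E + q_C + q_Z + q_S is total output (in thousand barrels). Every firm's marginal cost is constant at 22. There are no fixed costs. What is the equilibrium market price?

51

Each firm earns π_i = (167 - Q)q_i - 22q_i.
First-order condition (treating rivals' output as given): 145 - 2q_i - Σ_{j≠i} q_j = 0.
By symmetry each firm produces the same amount; substituting Σ_{j≠i} q_j = 3q_i yields q_i = 145/5 = 29.
Total output Q = 116, so price P = 167 - 116 = 51.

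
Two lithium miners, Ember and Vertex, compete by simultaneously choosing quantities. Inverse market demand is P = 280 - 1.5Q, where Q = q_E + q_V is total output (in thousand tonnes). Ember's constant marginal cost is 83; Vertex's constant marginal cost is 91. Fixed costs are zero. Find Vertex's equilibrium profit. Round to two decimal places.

2426.74

Ember's profit: π_E = (280 - 1.5Q)q_E - (83q_E). Setting ∂π_E/∂q_E = 0: 197 - 3q_E - (3/2)(q_V) = 0.
Vertex's profit: π_V = (280 - 1.5Q)q_V - (91q_V). Setting ∂π_V/∂q_V = 0: 189 - 3q_V - (3/2)(q_E) = 0.
Best responses: q_E = (197 - (3/2)q_V)/3, q_V = (189 - (3/2)q_E)/3.
Substituting one into the other gives q_E = 410/9 and q_V = 362/9.
Price P = 280 - (3/2)·(772/9) = 454/3.
Vertex's profit: (454/3 - 91)·(362/9) = 2426.7407.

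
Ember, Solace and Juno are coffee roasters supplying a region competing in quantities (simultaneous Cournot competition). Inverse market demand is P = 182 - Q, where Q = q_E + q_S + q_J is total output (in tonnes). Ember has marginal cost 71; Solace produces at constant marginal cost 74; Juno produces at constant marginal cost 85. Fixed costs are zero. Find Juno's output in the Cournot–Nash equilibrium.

Ember's profit: π_E = (182 - Q)q_E - (71q_E). Setting ∂π_E/∂q_E = 0: 111 - 2q_E - (q_S + q_J) = 0.
Solace's first-order condition: 108 - 2q_S - (q_E + q_J) = 0.
Juno's profit: π_J = (182 - Q)q_J - (85q_J). Setting ∂π_J/∂q_J = 0: 97 - 2q_J - (q_E + q_S) = 0.
Summing all 3 equations gives 316 − 4Q = 0, hence Q = 79.
Back-substituting: q_E = (111 − 79) = 32, q_S = (108 − 79) = 29, q_J = (97 − 79) = 18.

18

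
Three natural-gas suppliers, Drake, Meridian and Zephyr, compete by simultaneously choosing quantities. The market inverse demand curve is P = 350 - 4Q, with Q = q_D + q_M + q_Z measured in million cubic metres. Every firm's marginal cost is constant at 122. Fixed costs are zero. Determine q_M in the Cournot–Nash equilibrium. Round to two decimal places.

14.25

Each firm earns π_i = (350 - 4Q)q_i - 122q_i.
First-order condition (treating rivals' output as given): 228 - 8q_i - 4·Σ_{j≠i} q_j = 0.
By symmetry each firm produces the same amount; substituting Σ_{j≠i} q_j = 2q_i yields q_i = 228/16 = 57/4.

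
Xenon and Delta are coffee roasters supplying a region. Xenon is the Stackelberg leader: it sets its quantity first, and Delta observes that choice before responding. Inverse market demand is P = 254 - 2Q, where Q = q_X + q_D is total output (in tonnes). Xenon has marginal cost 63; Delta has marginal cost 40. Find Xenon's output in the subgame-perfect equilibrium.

42

Solve by backward induction. Given q_X, the follower Delta maximises π_D = (254 - 2q_X - 2q_D)q_D - 40q_D.
Follower FOC: 214 - 2q_X - 4q_D = 0, so q_D(q_X) = (214 - 2q_X)/4.
Xenon substitutes q_D(q_X) into its own profit: π_X = q_X(254 - 2q_X - (214 - 2q_X)/2) - 63q_X = (147 - q_X)q_X - 63q_X.
The leader's first-order condition 84 - 2q_X = 0 yields q_X = 42.
Then q_D = (214 - 2·42)/4 = 65/2.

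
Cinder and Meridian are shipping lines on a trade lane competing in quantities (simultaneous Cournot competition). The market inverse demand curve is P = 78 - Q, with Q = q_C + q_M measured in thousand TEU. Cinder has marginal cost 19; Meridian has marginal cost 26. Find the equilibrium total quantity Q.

Cinder's profit: π_C = (78 - Q)q_C - (19q_C). Setting ∂π_C/∂q_C = 0: 59 - 2q_C - (q_M) = 0.
Meridian's first-order condition: 52 - 2q_M - (q_C) = 0.
Best responses: q_C = (59 - q_M)/2, q_M = (52 - q_C)/2.
Substituting one into the other gives q_C = 22 and q_M = 15.
Total output Q = 22 + 15 = 37.

37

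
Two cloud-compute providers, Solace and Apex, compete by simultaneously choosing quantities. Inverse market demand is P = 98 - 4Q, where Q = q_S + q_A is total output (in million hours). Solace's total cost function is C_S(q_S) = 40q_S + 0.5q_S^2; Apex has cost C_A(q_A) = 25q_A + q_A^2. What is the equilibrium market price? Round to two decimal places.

59.46

Solace's profit: π_S = (98 - 4Q)q_S - (40q_S + (1/2)q_S²). Setting ∂π_S/∂q_S = 0: 58 - 9q_S - 4(q_A) = 0.
Apex's profit: π_A = (98 - 4Q)q_A - (25q_A + q_A²). Setting ∂π_A/∂q_A = 0: 73 - 10q_A - 4(q_S) = 0.
Best responses: q_S = (58 - 4q_A)/9, q_A = (73 - 4q_S)/10.
Solving the pair: q_S = 144/37, q_A = 425/74.
Total output Q = 713/74, so price P = 98 - 4·(713/74) = 59.4595.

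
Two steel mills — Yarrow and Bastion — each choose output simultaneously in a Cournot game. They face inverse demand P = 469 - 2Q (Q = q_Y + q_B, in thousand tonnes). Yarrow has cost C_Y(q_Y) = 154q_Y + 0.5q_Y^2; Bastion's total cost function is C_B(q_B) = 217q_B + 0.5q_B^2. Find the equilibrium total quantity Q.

Yarrow's profit: π_Y = (469 - 2Q)q_Y - (154q_Y + (1/2)q_Y²). Setting ∂π_Y/∂q_Y = 0: 315 - 5q_Y - 2(q_B) = 0.
Bastion's profit: π_B = (469 - 2Q)q_B - (217q_B + (1/2)q_B²). Setting ∂π_B/∂q_B = 0: 252 - 5q_B - 2(q_Y) = 0.
Rearranging gives the reaction functions q_Y = (315 - 2q_B)/5 and q_B = (252 - 2q_Y)/5.
Substituting one into the other gives q_Y = 51 and q_B = 30.
Total output Q = 51 + 30 = 81.

81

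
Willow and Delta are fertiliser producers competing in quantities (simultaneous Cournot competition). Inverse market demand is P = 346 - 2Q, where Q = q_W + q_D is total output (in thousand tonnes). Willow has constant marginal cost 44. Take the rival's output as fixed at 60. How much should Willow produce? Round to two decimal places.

45.50

With the rival's output fixed at 60, Willow's profit is π_W = (346 - 2·60 - 2q_W)q_W - (44q_W) = (226 - 2q_W)q_W - (44q_W).
∂π_W/∂q_W = 182 - 4q_W = 0, so q_W = 91/2.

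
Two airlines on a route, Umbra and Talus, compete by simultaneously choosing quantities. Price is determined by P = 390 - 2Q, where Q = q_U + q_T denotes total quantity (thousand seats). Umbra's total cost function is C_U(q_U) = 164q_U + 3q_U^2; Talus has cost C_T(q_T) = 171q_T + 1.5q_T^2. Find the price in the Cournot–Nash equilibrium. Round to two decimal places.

302.67

Umbra's profit: π_U = (390 - 2Q)q_U - (164q_U + 3q_U²). Setting ∂π_U/∂q_U = 0: 226 - 10q_U - 2(q_T) = 0.
Talus's first-order condition: 219 - 7q_T - 2(q_U) = 0.
Best responses: q_U = (226 - 2q_T)/10, q_T = (219 - 2q_U)/7.
Substituting one into the other gives q_U = 52/3 and q_T = 79/3.
Total output Q = 131/3, so price P = 390 - 2·(131/3) = 908/3.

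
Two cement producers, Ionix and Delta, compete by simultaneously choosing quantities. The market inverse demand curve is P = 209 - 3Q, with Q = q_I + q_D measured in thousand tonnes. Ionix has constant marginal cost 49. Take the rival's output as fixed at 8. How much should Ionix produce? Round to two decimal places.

With the rival's output fixed at 8, Ionix's profit is π_I = (209 - 3·8 - 3q_I)q_I - (49q_I) = (185 - 3q_I)q_I - (49q_I).
∂π_I/∂q_I = 136 - 6q_I = 0, so q_I = 68/3.

22.67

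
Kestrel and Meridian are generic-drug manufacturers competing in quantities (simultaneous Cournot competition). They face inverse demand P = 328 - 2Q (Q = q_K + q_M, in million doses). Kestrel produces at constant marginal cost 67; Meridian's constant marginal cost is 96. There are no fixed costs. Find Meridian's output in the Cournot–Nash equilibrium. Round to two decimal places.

Kestrel's profit: π_K = (328 - 2Q)q_K - (67q_K). Setting ∂π_K/∂q_K = 0: 261 - 4q_K - 2(q_M) = 0.
Meridian's profit: π_M = (328 - 2Q)q_M - (96q_M). Setting ∂π_M/∂q_M = 0: 232 - 4q_M - 2(q_K) = 0.
Best responses: q_K = (261 - 2q_M)/4, q_M = (232 - 2q_K)/4.
Substituting one into the other gives q_K = 145/3 and q_M = 203/6.

33.83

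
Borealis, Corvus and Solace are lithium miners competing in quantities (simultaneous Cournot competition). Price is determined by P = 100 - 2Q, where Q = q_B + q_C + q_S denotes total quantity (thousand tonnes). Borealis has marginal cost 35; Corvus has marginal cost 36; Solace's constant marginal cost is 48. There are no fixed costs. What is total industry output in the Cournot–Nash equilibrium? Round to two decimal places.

22.63

Borealis's profit: π_B = (100 - 2Q)q_B - (35q_B). Setting ∂π_B/∂q_B = 0: 65 - 4q_B - 2(q_C + q_S) = 0.
Corvus's first-order condition: 64 - 4q_C - 2(q_B + q_S) = 0.
Solace's profit: π_S = (100 - 2Q)q_S - (48q_S). Setting ∂π_S/∂q_S = 0: 52 - 4q_S - 2(q_B + q_C) = 0.
Adding the 3 first-order conditions: 181 − 8Q = 0, so Q = 181/8.
Back-substituting: q_B = (65 − 181/4)/2 = 79/8, q_C = (64 − 181/4)/2 = 75/8, q_S = (52 − 181/4)/2 = 27/8.
Total output Q = 79/8 + 75/8 + 27/8 = 181/8.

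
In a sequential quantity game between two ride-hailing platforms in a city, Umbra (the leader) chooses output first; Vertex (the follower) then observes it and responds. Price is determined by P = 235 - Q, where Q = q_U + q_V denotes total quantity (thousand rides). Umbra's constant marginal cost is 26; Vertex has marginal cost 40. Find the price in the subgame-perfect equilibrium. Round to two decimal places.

Solve by backward induction. Given q_U, the follower Vertex maximises π_V = (235 - q_U - q_V)q_V - 40q_V.
Setting the follower's marginal profit to zero, 195 - q_U - 2q_V = 0, i.e. q_V = (195 - q_U)/2.
The leader anticipates this reaction. Substituting into P = 235 - Q gives P = 275/2 - (1/2)q_U, so π_U = (275/2 - (1/2)q_U)q_U - 26q_U.
The leader's first-order condition 223/2 - q_U = 0 yields q_U = 223/2.
Then q_V = (195 - 223/2)/2 = 167/4.
Total output Q = 613/4, so price P = 235 - 613/4 = 327/4.

81.75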